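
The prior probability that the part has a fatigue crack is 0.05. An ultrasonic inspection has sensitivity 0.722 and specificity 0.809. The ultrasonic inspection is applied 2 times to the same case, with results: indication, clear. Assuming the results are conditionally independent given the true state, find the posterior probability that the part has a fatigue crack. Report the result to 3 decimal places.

With H the event that the part has a fatigue crack, the joint likelihood of the observed sequence is P(data|H) = 0.722·0.278 = 0.20072 and P(data|¬H) = 0.191·0.809 = 0.15452.
Bayes: P(H|data) = 0.05·0.20072 / (0.05·0.20072 + 0.95·0.15452) = 0.010036/0.15683 = 0.0640.

Posterior P(H) ≈ 0.064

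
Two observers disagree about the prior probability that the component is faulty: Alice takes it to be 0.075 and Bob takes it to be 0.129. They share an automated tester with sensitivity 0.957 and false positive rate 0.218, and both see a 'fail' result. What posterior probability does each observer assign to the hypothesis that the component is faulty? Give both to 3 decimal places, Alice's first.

The likelihood ratio for a 'fail' result is 0.957/0.218 = 4.3899.
Alice: prior odds 0.075/0.925 = 0.081081; posterior odds 0.35594; posterior probability 0.263.
Bob: prior odds 0.129/0.871 = 0.14811; posterior odds 0.65017; posterior probability 0.394.

Alice: 0.263; Bob: 0.394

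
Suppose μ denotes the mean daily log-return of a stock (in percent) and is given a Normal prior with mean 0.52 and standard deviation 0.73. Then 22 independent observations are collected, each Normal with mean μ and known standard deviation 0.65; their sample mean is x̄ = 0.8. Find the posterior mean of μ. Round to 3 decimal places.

Prior precision 1/τ₀² = 1/0.73² = 1.87652; data precision n/σ² = 22/0.65² = 52.0710.
Posterior precision = 1.87652 + 52.0710 = 53.9475.
Posterior mean = (1.87652·0.52 + 52.0710·0.8) / 53.9475 = 0.790.

Posterior mean ≈ 0.790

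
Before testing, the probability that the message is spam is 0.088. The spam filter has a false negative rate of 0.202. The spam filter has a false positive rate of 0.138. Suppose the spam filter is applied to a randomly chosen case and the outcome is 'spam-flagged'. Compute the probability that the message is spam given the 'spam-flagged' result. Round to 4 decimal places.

P(H | E) ≈ 0.3581

Let H be the event that the message is spam. P(H) = 0.088, so P(¬H) = 0.912. With E the 'spam-flagged' result, P(E|H) = 0.798 and P(E|¬H) = 0.138.
P(E) = 0.798·0.088 + 0.138·0.912 = 0.070224 + 0.12586 = 0.19608.
By Bayes' theorem, P(H|E) = 0.070224 / 0.19608 = 0.3581.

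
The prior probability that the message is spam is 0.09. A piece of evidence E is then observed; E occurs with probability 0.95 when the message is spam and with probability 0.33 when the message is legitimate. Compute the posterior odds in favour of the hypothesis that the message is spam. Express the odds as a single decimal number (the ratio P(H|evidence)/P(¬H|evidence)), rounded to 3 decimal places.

Prior odds = 0.09/(1−0.09) = 0.098901. In log-odds, ln(0.098901) = -2.3136.
Add log likelihood ratio: ln(2.8788) = 1.0574.
Posterior log-odds = -1.2563, so posterior odds = exp(-1.2563) = 0.28472.

Posterior odds ≈ 0.285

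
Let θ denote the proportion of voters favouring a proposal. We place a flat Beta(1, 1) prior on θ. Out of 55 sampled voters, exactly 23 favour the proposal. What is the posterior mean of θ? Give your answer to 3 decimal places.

The binomial likelihood is conjugate to the Beta prior: with 23 successes and 32 failures, the posterior is Beta(1+23, 1+32) = Beta(24, 33).
E[θ | data] = 24/(24+33) = 0.421.

Posterior mean ≈ 0.421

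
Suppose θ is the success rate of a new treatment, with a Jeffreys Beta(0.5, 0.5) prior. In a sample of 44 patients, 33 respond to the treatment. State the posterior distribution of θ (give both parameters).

Posterior: Beta(33.5, 11.5)

The binomial likelihood is conjugate to the Beta prior: with 33 successes and 11 failures, the posterior is Beta(0.5+33, 0.5+11) = Beta(33.5, 11.5).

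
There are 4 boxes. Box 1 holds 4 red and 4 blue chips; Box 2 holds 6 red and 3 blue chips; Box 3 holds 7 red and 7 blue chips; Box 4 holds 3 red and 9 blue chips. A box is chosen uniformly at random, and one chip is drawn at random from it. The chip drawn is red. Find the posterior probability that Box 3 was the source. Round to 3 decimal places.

Tabulate prior·likelihood by source: [1] prior 0.25, lik 0.5, product 0.1250; [2] prior 0.25, lik 0.6667, product 0.1667; [3] prior 0.25, lik 0.5, product 0.1250; [4] prior 0.25, lik 0.25, product 0.06250.
Normalizing constant = 0.47917; the posterior for Box 3 is its product over the sum, 0.1250/0.47917 = 0.261.

Posterior probability ≈ 0.261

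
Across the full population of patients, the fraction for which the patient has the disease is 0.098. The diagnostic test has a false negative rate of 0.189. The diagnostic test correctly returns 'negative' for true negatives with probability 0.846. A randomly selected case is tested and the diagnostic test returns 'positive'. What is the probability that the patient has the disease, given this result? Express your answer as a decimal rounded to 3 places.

Let H be the event that the patient has the disease. P(H) = 0.098, so P(¬H) = 0.902. With E the 'positive' result, P(E|H) = 0.811 and P(E|¬H) = 0.154.
P(E) = 0.811·0.098 + 0.154·0.902 = 0.079478 + 0.13891 = 0.21839.
By Bayes' theorem, P(H|E) = 0.079478 / 0.21839 = 0.364.

P(H | E) ≈ 0.364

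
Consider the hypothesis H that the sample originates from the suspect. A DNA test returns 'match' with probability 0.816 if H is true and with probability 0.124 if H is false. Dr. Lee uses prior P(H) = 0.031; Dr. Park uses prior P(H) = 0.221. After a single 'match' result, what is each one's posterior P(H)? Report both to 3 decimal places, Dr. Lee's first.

Dr. Lee: 0.174; Dr. Park: 0.651

P('+'|H) = 0.816, P('+'|¬H) = 0.124.
Dr. Lee: numerator 0.816·0.031 = 0.025296; evidence = 0.025296+0.124·0.969 = 0.14545; posterior = 0.174.
Dr. Park: numerator 0.816·0.221 = 0.18034; evidence = 0.18034+0.124·0.779 = 0.27693; posterior = 0.651.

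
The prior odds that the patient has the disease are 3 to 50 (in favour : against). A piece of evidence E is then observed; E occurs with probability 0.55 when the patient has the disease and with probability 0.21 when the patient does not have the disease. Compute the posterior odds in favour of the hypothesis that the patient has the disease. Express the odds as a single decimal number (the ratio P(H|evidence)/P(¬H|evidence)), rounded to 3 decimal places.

Prior odds = 3/50 = 0.060000. In log-odds, ln(0.060000) = -2.8134.
Add log likelihood ratio: ln(2.6190) = 0.96281.
Posterior log-odds = -1.8506, so posterior odds = exp(-1.8506) = 0.15714.

Posterior odds ≈ 0.157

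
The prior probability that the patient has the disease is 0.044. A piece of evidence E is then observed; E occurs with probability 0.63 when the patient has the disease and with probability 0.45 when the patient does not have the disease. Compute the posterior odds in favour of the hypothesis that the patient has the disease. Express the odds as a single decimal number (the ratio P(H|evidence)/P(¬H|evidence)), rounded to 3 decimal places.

Posterior odds ≈ 0.064

Prior odds = 0.044/(1−0.044) = 0.046025.
Likelihood ratio for E = 0.63/0.45 = 1.4000.
Posterior odds = prior odds × LR = 0.064435.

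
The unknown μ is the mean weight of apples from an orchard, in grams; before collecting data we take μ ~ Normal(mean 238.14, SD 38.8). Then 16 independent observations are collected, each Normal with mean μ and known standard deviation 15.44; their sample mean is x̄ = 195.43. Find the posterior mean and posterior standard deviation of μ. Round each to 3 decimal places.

With known σ, the Normal prior is conjugate. Weight on the data is w = (n/σ²)/(n/σ² + 1/τ₀²) = 0.0671159/(0.0671159+0.00066426) = 0.99020.
Posterior mean = w·x̄ + (1−w)·μ₀ = 0.99020·195.43 + 0.0098002·238.14 = 195.849. Posterior variance = 1/(0.0671159+0.00066426) = 14.7536, so SD = 3.841.

Posterior mean ≈ 195.849; posterior SD ≈ 3.841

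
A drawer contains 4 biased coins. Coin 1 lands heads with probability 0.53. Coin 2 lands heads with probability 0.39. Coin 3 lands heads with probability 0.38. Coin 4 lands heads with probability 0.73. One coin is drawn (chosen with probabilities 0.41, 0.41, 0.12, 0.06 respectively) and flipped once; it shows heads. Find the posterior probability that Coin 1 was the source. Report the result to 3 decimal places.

Posterior probability ≈ 0.466

P(heads|C1) = 0.53; P(heads|C2) = 0.39; P(heads|C3) = 0.38; P(heads|C4) = 0.73.
Prior × likelihood for each source: 0.41·0.53=0.2173, 0.41·0.39=0.1599, 0.12·0.38=0.04560, 0.06·0.73=0.04380. Summing gives P(heads) = 0.46660.
P(Coin 1 | heads) = 0.2173 / 0.46660 = 0.466.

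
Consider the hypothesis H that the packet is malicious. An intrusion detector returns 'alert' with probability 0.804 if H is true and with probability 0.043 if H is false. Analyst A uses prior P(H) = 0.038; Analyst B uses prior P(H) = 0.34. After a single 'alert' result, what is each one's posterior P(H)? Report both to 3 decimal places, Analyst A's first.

Analyst A: 0.425; Analyst B: 0.906

P('+'|H) = 0.804, P('+'|¬H) = 0.043.
Analyst A: numerator 0.804·0.038 = 0.030552; evidence = 0.030552+0.043·0.962 = 0.071918; posterior = 0.425.
Analyst B: numerator 0.804·0.34 = 0.27336; evidence = 0.27336+0.043·0.66 = 0.30174; posterior = 0.906.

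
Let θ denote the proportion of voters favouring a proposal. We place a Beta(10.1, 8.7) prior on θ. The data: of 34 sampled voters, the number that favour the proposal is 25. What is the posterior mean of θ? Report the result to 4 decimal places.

The binomial likelihood is conjugate to the Beta prior: with 25 successes and 9 failures, the posterior is Beta(10.1+25, 8.7+9) = Beta(35.1, 17.7).
Posterior mean = α/(α+β) = 35.1/52.8 = 0.6648.

Posterior mean ≈ 0.6648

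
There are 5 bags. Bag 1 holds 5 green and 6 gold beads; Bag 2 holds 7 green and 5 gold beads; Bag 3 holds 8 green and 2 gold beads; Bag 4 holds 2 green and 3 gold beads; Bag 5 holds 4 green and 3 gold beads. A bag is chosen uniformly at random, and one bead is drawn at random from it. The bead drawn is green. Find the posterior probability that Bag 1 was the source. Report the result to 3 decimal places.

Tabulate prior·likelihood by source: [1] prior 0.2, lik 0.4545, product 0.09091; [2] prior 0.2, lik 0.5833, product 0.1167; [3] prior 0.2, lik 0.8, product 0.1600; [4] prior 0.2, lik 0.4, product 0.08000; [5] prior 0.2, lik 0.5714, product 0.1143.
Normalizing constant = 0.56186; the posterior for Bag 1 is its product over the sum, 0.09091/0.56186 = 0.162.

Posterior probability ≈ 0.162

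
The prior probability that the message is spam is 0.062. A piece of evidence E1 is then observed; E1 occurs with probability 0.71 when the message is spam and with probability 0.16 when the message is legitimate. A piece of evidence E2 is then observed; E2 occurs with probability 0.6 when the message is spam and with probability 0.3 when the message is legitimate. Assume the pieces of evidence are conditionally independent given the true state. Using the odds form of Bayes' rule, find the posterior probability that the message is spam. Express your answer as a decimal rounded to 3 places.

Posterior probability ≈ 0.370

Prior odds = 0.062/(1−0.062) = 0.066098. In log-odds, ln(0.066098) = -2.7166.
Add log likelihood ratios: ln(4.4375) + ln(2.0000) = 2.1832.
Posterior log-odds = -0.53338, so posterior odds = exp(-0.53338) = 0.58662. Converting, P(H|E) = 0.58662/1.5866 = 0.370.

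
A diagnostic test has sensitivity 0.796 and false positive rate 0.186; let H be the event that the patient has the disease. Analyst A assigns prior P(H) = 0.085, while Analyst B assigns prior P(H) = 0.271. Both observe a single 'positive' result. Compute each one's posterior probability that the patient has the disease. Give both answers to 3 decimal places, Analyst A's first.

The likelihood ratio for a 'positive' result is 0.796/0.186 = 4.2796.
Analyst A: prior odds 0.085/0.915 = 0.092896; posterior odds 0.39756; posterior probability 0.284.
Analyst B: prior odds 0.271/0.729 = 0.37174; posterior odds 1.5909; posterior probability 0.614.

Analyst A: 0.284; Analyst B: 0.614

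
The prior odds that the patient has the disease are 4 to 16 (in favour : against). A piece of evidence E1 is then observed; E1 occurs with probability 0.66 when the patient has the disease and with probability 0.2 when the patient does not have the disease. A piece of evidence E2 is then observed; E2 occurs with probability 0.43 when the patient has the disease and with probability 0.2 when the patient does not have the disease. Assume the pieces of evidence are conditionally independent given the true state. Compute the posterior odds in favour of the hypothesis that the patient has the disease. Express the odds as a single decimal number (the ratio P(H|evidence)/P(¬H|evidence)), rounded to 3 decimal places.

Posterior odds ≈ 1.774

Prior odds = 4/16 = 0.25000. In log-odds, ln(0.25000) = -1.3863.
Add log likelihood ratios: ln(3.3000) + ln(2.1500) = 1.9594.
Posterior log-odds = 0.57310, so posterior odds = exp(0.57310) = 1.7737.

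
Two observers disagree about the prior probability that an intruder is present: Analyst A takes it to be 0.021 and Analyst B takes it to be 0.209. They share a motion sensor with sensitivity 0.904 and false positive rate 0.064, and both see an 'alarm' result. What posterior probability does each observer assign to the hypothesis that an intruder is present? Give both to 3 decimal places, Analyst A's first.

P('+'|H) = 0.904, P('+'|¬H) = 0.064.
Analyst A: numerator 0.904·0.021 = 0.018984; evidence = 0.018984+0.064·0.979 = 0.081640; posterior = 0.233.
Analyst B: numerator 0.904·0.209 = 0.18894; evidence = 0.18894+0.064·0.791 = 0.23956; posterior = 0.789.

Analyst A: 0.233; Analyst B: 0.789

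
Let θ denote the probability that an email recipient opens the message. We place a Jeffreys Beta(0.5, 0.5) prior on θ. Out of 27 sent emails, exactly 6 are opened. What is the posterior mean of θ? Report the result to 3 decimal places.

The binomial likelihood is conjugate to the Beta prior: with 6 successes and 21 failures, the posterior is Beta(0.5+6, 0.5+21) = Beta(6.5, 21.5).
Posterior mean = α/(α+β) = 6.5/28 = 0.232.

Posterior mean ≈ 0.232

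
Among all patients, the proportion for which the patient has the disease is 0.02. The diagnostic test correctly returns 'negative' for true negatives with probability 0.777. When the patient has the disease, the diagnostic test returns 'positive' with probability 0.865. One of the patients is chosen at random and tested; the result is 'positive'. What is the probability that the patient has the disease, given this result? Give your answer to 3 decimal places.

P(H | E) ≈ 0.073

Let H be the event that the patient has the disease. P(H) = 0.02, so P(¬H) = 0.98. With E the 'positive' result, P(E|H) = 0.865 and P(E|¬H) = 0.223.
P(E) = 0.865·0.02 + 0.223·0.98 = 0.017300 + 0.21854 = 0.23584.
By Bayes' theorem, P(H|E) = 0.017300 / 0.23584 = 0.073.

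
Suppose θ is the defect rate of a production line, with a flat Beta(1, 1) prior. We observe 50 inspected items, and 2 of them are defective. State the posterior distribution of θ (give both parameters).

Posterior: Beta(3, 49)

The binomial likelihood is conjugate to the Beta prior: with 2 successes and 48 failures, the posterior is Beta(1+2, 1+48) = Beta(3, 49).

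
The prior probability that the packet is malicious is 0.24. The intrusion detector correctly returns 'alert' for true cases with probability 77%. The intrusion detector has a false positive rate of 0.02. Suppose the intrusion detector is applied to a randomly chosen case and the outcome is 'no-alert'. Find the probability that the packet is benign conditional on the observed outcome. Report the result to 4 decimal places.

P(¬H | E) ≈ 0.9310

Write H for 'the packet is malicious'. Prior odds H:¬H = 0.24/0.76 = 0.31579. For the 'no-alert' outcome, the likelihood ratio is 0.23/0.98 = 0.23469.
Posterior odds = 0.31579 × 0.23469 = 0.074114, so P(H|E) = 0.074114/(1+0.074114) = 0.0690. Then P(¬H|E) = 1 − 0.0690 = 0.9310.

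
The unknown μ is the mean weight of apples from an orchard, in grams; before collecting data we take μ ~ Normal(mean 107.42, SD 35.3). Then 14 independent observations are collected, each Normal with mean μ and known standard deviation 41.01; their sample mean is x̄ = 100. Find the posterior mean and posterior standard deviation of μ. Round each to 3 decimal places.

Posterior mean ≈ 100.652; posterior SD ≈ 10.467

Prior precision 1/τ₀² = 1/35.3² = 0.00080251; data precision n/σ² = 14/41.01² = 0.00832431.
Posterior precision = 0.00080251 + 0.00832431 = 0.00912683, giving posterior SD = 1/√0.00912683 = 10.467.
Posterior mean = (0.00080251·107.42 + 0.00832431·100) / 0.00912683 = 100.652.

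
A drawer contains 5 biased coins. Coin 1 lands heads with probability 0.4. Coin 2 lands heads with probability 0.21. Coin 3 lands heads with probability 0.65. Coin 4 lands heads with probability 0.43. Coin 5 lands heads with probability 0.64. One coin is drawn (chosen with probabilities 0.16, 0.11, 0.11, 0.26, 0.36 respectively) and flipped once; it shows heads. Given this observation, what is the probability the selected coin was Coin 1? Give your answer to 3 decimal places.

Tabulate prior·likelihood by source: [1] prior 0.16, lik 0.4, product 0.06400; [2] prior 0.11, lik 0.21, product 0.02310; [3] prior 0.11, lik 0.65, product 0.07150; [4] prior 0.26, lik 0.43, product 0.1118; [5] prior 0.36, lik 0.64, product 0.2304.
Normalizing constant = 0.50080; the posterior for Coin 1 is its product over the sum, 0.06400/0.50080 = 0.128.

Posterior probability ≈ 0.128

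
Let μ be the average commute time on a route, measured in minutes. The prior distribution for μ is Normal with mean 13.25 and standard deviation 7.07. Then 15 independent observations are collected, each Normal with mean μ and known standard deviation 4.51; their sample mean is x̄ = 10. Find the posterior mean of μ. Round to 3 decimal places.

Posterior mean ≈ 10.086

Prior precision 1/τ₀² = 1/7.07² = 0.0200060; data precision n/σ² = 15/4.51² = 0.737460.
Posterior precision = 0.0200060 + 0.737460 = 0.757466.
Posterior mean = (0.0200060·13.25 + 0.737460·10) / 0.757466 = 10.086.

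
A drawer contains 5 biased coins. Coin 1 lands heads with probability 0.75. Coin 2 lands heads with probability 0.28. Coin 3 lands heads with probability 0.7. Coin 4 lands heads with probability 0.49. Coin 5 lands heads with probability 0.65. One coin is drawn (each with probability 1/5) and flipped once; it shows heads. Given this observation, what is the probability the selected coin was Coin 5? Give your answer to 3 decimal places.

P(heads|C1) = 0.75; P(heads|C2) = 0.28; P(heads|C3) = 0.7; P(heads|C4) = 0.49; P(heads|C5) = 0.65.
Prior × likelihood for each source: 0.2·0.75=0.1500, 0.2·0.28=0.05600, 0.2·0.7=0.1400, 0.2·0.49=0.09800, 0.2·0.65=0.1300. Summing gives P(heads) = 0.57400.
P(Coin 5 | heads) = 0.1300 / 0.57400 = 0.226.

Posterior probability ≈ 0.226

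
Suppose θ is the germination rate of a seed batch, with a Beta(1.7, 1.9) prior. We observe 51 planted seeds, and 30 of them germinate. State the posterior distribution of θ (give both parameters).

The binomial likelihood is conjugate to the Beta prior: with 30 successes and 21 failures, the posterior is Beta(1.7+30, 1.9+21) = Beta(31.7, 22.9).

Posterior: Beta(31.7, 22.9)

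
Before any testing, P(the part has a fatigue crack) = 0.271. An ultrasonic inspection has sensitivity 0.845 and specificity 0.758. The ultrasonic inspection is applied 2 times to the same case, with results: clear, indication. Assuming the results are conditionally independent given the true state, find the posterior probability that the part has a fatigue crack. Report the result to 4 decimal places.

With H the event that the part has a fatigue crack, the joint likelihood of the observed sequence is P(data|H) = 0.155·0.845 = 0.13098 and P(data|¬H) = 0.758·0.242 = 0.18344.
Bayes: P(H|data) = 0.271·0.13098 / (0.271·0.13098 + 0.729·0.18344) = 0.035494/0.16922 = 0.2098.

Posterior P(H) ≈ 0.2098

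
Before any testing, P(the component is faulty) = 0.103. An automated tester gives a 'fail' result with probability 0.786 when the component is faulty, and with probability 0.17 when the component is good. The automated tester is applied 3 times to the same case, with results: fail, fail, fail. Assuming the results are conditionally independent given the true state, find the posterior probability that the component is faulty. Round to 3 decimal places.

Posterior P(H) ≈ 0.919

Let H be the event that the component is faulty; start with P(H) = 0.103. P('fail'|H) = 0.786, P('fail'|¬H) = 0.17.
Update on result 1 ('fail'): P(H) ← 0.786·0.1030 / (0.786·0.1030 + 0.17·0.8970) = 0.080958/0.23345 = 0.3468.
Update on result 2 ('fail'): P(H) ← 0.786·0.3468 / (0.786·0.3468 + 0.17·0.6532) = 0.27258/0.38362 = 0.7105.
Update on result 3 ('fail'): P(H) ← 0.786·0.7105 / (0.786·0.7105 + 0.17·0.2895) = 0.55848/0.60769 = 0.9190.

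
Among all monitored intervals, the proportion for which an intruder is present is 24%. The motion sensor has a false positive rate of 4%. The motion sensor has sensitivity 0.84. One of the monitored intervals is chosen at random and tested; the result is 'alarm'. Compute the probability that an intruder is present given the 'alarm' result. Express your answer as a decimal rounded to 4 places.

P(H | E) ≈ 0.8690

Write H for 'an intruder is present'. Prior odds H:¬H = 0.24/0.76 = 0.31579. For the 'alarm' outcome, the likelihood ratio is 0.84/0.04 = 21.000.
Posterior odds = 0.31579 × 21.000 = 6.6316, so P(H|E) = 6.6316/(1+6.6316) = 0.8690.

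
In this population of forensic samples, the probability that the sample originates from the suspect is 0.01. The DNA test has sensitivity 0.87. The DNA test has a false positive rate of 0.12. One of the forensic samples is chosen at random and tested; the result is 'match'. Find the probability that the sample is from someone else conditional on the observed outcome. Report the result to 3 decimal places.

Write H for 'the sample originates from the suspect'. Prior odds H:¬H = 0.01/0.99 = 0.010101. For the 'match' outcome, the likelihood ratio is 0.87/0.12 = 7.2500.
Posterior odds = 0.010101 × 7.2500 = 0.073232, so P(H|E) = 0.073232/(1+0.073232) = 0.068. Then P(¬H|E) = 1 − 0.068 = 0.932.

P(¬H | E) ≈ 0.932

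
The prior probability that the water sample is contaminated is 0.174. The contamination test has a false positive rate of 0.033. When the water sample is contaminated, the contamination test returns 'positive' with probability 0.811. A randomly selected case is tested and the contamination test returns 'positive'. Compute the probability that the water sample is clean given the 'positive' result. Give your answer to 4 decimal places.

Let H be the event that the water sample is contaminated. P(H) = 0.174, so P(¬H) = 0.826. With E the 'positive' result, P(E|H) = 0.811 and P(E|¬H) = 0.033.
P(E) = 0.811·0.174 + 0.033·0.826 = 0.14111 + 0.027258 = 0.16837.
By Bayes' theorem, P(H|E) = 0.14111 / 0.16837 = 0.8381. Hence P(¬H|E) = 1 − 0.8381 = 0.1619.

P(¬H | E) ≈ 0.1619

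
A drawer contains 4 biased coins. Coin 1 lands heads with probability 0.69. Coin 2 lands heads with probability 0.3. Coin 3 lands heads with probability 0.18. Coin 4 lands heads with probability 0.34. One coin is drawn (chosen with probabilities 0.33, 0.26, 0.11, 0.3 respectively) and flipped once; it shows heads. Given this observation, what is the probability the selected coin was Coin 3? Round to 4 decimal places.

Posterior probability ≈ 0.0463

P(heads|C1) = 0.69; P(heads|C2) = 0.3; P(heads|C3) = 0.18; P(heads|C4) = 0.34.
Prior × likelihood for each source: 0.33·0.69=0.2277, 0.26·0.3=0.07800, 0.11·0.18=0.01980, 0.3·0.34=0.1020. Summing gives P(heads) = 0.42750.
P(Coin 3 | heads) = 0.01980 / 0.42750 = 0.0463.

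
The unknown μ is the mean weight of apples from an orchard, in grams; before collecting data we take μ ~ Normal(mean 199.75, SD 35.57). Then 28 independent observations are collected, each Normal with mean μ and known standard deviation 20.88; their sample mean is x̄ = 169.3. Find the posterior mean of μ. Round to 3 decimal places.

Prior precision 1/τ₀² = 1/35.57² = 0.00079037; data precision n/σ² = 28/20.88² = 0.0642240.
Posterior precision = 0.00079037 + 0.0642240 = 0.0650143.
Posterior mean = (0.00079037·199.75 + 0.0642240·169.3) / 0.0650143 = 169.670.

Posterior mean ≈ 169.670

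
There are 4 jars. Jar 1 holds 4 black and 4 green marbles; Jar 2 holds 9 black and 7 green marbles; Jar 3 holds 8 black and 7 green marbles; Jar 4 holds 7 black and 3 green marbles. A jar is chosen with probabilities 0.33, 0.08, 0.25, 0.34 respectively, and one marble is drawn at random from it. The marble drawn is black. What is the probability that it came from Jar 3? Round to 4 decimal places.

Tabulate prior·likelihood by source: [1] prior 0.33, lik 0.5, product 0.1650; [2] prior 0.08, lik 0.5625, product 0.04500; [3] prior 0.25, lik 0.5333, product 0.1333; [4] prior 0.34, lik 0.7, product 0.2380.
Normalizing constant = 0.58133; the posterior for Jar 3 is its product over the sum, 0.1333/0.58133 = 0.2294.

Posterior probability ≈ 0.2294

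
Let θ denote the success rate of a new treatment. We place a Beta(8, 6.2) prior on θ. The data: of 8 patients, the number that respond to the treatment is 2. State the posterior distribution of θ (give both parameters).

Observing 2 successes and 6 failures updates Beta(8, 6.2) by adding the success and failure counts to the two shape parameters: α = 8+2 = 10, β = 6.2+6 = 12.2.

Posterior: Beta(10, 12.2)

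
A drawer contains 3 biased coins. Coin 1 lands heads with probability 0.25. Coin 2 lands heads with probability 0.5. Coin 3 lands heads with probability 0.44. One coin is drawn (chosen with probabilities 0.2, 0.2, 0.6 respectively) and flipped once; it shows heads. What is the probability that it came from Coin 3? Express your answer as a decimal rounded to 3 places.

Posterior probability ≈ 0.638

Tabulate prior·likelihood by source: [1] prior 0.2, lik 0.25, product 0.05000; [2] prior 0.2, lik 0.5, product 0.1000; [3] prior 0.6, lik 0.44, product 0.2640.
Normalizing constant = 0.41400; the posterior for Coin 3 is its product over the sum, 0.2640/0.41400 = 0.638.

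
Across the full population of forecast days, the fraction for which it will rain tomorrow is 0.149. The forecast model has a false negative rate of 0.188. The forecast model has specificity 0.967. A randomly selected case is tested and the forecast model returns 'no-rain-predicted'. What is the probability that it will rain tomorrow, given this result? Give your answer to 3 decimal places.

Let H be the event that it will rain tomorrow. P(H) = 0.149, so P(¬H) = 0.851. With E the 'no-rain-predicted' result, P(E|H) = 0.188 and P(E|¬H) = 0.967.
P(E) = 0.188·0.149 + 0.967·0.851 = 0.028012 + 0.82292 = 0.85093.
By Bayes' theorem, P(H|E) = 0.028012 / 0.85093 = 0.033.

P(H | E) ≈ 0.033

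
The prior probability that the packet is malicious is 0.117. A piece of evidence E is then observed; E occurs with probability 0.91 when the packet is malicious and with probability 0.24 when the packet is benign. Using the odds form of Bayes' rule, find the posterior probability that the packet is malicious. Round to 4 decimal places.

Posterior probability ≈ 0.3344

Prior odds = 0.117/(1−0.117) = 0.13250. In log-odds, ln(0.13250) = -2.0212.
Add log likelihood ratio: ln(3.7917) = 1.3328.
Posterior log-odds = -0.68835, so posterior odds = exp(-0.68835) = 0.50241. Converting, P(H|E) = 0.50241/1.5024 = 0.3344.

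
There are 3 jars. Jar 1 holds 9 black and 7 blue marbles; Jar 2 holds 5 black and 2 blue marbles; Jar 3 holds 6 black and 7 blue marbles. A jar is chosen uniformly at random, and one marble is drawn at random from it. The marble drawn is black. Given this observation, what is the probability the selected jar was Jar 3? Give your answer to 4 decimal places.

Tabulate prior·likelihood by source: [1] prior 0.333333, lik 0.5625, product 0.1875; [2] prior 0.333333, lik 0.7143, product 0.2381; [3] prior 0.333333, lik 0.4615, product 0.1538.
Normalizing constant = 0.57944; the posterior for Jar 3 is its product over the sum, 0.1538/0.57944 = 0.2655.

Posterior probability ≈ 0.2655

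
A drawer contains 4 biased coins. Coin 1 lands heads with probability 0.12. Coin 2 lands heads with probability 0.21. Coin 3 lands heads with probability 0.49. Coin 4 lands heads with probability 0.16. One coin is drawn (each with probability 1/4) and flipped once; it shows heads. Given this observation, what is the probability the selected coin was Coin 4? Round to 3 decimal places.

Posterior probability ≈ 0.163

Tabulate prior·likelihood by source: [1] prior 0.25, lik 0.12, product 0.03000; [2] prior 0.25, lik 0.21, product 0.05250; [3] prior 0.25, lik 0.49, product 0.1225; [4] prior 0.25, lik 0.16, product 0.04000.
Normalizing constant = 0.24500; the posterior for Coin 4 is its product over the sum, 0.04000/0.24500 = 0.163.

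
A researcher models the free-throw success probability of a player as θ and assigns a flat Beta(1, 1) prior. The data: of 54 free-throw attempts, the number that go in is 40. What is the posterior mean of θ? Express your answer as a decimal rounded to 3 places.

The binomial likelihood is conjugate to the Beta prior: with 40 successes and 14 failures, the posterior is Beta(1+40, 1+14) = Beta(41, 15).
E[θ | data] = 41/(41+15) = 0.732.

Posterior mean ≈ 0.732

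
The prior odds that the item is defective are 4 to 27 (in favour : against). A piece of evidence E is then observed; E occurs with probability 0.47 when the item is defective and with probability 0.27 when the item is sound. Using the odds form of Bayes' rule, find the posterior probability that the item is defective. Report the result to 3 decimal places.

Prior odds = 4/27 = 0.14815. In log-odds, ln(0.14815) = -1.9095.
Add log likelihood ratio: ln(1.7407) = 0.55431.
Posterior log-odds = -1.3552, so posterior odds = exp(-1.3552) = 0.25789. Converting, P(H|E) = 0.25789/1.2579 = 0.205.

Posterior probability ≈ 0.205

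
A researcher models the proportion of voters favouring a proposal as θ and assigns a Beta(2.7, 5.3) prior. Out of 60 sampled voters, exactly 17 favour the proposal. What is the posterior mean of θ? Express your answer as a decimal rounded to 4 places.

The binomial likelihood is conjugate to the Beta prior: with 17 successes and 43 failures, the posterior is Beta(2.7+17, 5.3+43) = Beta(19.7, 48.3).
Posterior mean = α/(α+β) = 19.7/68 = 0.2897.

Posterior mean ≈ 0.2897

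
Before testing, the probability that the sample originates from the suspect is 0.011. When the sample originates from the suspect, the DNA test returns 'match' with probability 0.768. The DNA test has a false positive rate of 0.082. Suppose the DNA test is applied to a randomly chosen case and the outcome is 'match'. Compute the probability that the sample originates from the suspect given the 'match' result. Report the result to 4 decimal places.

P(H | E) ≈ 0.0943

Let H be the event that the sample originates from the suspect. P(H) = 0.011, so P(¬H) = 0.989. With E the 'match' result, P(E|H) = 0.768 and P(E|¬H) = 0.082.
P(E) = 0.768·0.011 + 0.082·0.989 = 0.0084480 + 0.081098 = 0.089546.
By Bayes' theorem, P(H|E) = 0.0084480 / 0.089546 = 0.0943.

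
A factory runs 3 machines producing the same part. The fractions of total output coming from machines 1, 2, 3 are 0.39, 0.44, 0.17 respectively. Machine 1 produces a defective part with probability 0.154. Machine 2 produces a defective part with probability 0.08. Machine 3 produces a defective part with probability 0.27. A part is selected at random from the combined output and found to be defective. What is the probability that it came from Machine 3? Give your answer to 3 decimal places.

Posterior probability ≈ 0.325

Tabulate prior·likelihood by source: [1] prior 0.39, lik 0.154, product 0.06006; [2] prior 0.44, lik 0.08, product 0.03520; [3] prior 0.17, lik 0.27, product 0.04590.
Normalizing constant = 0.14116; the posterior for Machine 3 is its product over the sum, 0.04590/0.14116 = 0.325.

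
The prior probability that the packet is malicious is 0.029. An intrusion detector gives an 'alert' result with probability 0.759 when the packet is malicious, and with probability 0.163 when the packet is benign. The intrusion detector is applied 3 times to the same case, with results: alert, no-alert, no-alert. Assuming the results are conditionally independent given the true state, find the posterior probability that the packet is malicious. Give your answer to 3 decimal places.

Posterior P(H) ≈ 0.011

Let H be the event that the packet is malicious; start with P(H) = 0.029. P('alert'|H) = 0.759, P('alert'|¬H) = 0.163.
Update on result 1 ('alert'): P(H) ← 0.759·0.0290 / (0.759·0.0290 + 0.163·0.9710) = 0.022011/0.18028 = 0.1221.
Update on result 2 ('no-alert'): P(H) ← 0.241·0.1221 / (0.241·0.1221 + 0.837·0.8779) = 0.029424/0.76423 = 0.0385.
Update on result 3 ('no-alert'): P(H) ← 0.241·0.0385 / (0.241·0.0385 + 0.837·0.9615) = 0.0092788/0.81405 = 0.0114.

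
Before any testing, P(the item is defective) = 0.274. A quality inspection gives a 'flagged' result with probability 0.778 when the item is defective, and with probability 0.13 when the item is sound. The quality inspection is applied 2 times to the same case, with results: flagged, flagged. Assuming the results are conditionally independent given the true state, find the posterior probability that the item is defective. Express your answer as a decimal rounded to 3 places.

Posterior P(H) ≈ 0.931

With H the event that the item is defective, the joint likelihood of the observed sequence is P(data|H) = 0.778·0.778 = 0.60528 and P(data|¬H) = 0.13·0.13 = 0.016900.
Bayes: P(H|data) = 0.274·0.60528 / (0.274·0.60528 + 0.726·0.016900) = 0.16585/0.17812 = 0.9311.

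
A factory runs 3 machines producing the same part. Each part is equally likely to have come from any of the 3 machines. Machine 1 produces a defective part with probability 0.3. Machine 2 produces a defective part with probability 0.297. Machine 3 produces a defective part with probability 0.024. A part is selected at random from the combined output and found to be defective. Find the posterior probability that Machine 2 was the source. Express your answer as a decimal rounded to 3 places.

Posterior probability ≈ 0.478

P(defective|M1) = 0.3; P(defective|M2) = 0.297; P(defective|M3) = 0.024.
Prior × likelihood for each source: 0.333333·0.3=0.1000, 0.333333·0.297=0.09900, 0.333333·0.024=0.008000. Summing gives P(defective) = 0.20700.
P(Machine 2 | defective) = 0.09900 / 0.20700 = 0.478.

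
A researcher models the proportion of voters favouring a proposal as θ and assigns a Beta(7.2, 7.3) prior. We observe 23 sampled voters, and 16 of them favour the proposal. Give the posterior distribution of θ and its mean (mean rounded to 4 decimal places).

Posterior: Beta(23.2, 14.3); mean ≈ 0.6187

The binomial likelihood is conjugate to the Beta prior: with 16 successes and 7 failures, the posterior is Beta(7.2+16, 7.3+7) = Beta(23.2, 14.3).
Posterior mean = α/(α+β) = 23.2/37.5 = 0.6187.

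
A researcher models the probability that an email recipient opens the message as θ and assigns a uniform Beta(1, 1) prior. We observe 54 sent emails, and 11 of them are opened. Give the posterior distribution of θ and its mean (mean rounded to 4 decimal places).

The binomial likelihood is conjugate to the Beta prior: with 11 successes and 43 failures, the posterior is Beta(1+11, 1+43) = Beta(12, 44).
Posterior mean = α/(α+β) = 12/56 = 0.2143.

Posterior: Beta(12, 44); mean ≈ 0.2143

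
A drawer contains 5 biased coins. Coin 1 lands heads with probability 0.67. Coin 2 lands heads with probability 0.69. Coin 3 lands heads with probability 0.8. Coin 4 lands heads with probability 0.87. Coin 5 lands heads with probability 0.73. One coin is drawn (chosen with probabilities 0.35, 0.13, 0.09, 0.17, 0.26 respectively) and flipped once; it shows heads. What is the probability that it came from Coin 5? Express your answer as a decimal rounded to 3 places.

P(heads|C1) = 0.67; P(heads|C2) = 0.69; P(heads|C3) = 0.8; P(heads|C4) = 0.87; P(heads|C5) = 0.73.
Prior × likelihood for each source: 0.35·0.67=0.2345, 0.13·0.69=0.08970, 0.09·0.8=0.07200, 0.17·0.87=0.1479, 0.26·0.73=0.1898. Summing gives P(heads) = 0.73390.
P(Coin 5 | heads) = 0.1898 / 0.73390 = 0.259.

Posterior probability ≈ 0.259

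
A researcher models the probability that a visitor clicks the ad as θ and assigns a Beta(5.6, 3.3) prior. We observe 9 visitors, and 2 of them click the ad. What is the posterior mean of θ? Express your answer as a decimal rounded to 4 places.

The binomial likelihood is conjugate to the Beta prior: with 2 successes and 7 failures, the posterior is Beta(5.6+2, 3.3+7) = Beta(7.6, 10.3).
E[θ | data] = 7.6/(7.6+10.3) = 0.4246.

Posterior mean ≈ 0.4246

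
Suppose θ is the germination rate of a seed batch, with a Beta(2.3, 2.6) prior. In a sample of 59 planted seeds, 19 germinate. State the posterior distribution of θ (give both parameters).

Observing 19 successes and 40 failures updates Beta(2.3, 2.6) by adding the success and failure counts to the two shape parameters: α = 2.3+19 = 21.3, β = 2.6+40 = 42.6.

Posterior: Beta(21.3, 42.6)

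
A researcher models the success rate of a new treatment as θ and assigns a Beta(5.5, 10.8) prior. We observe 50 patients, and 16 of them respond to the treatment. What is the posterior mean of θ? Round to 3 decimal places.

Observing 16 successes and 34 failures updates Beta(5.5, 10.8) by adding the success and failure counts to the two shape parameters: α = 5.5+16 = 21.5, β = 10.8+34 = 44.8.
E[θ | data] = 21.5/(21.5+44.8) = 0.324.

Posterior mean ≈ 0.324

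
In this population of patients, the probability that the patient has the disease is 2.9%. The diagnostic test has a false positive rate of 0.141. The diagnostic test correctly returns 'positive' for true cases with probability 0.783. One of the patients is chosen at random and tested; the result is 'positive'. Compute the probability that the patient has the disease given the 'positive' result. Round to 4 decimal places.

Let H be the event that the patient has the disease. P(H) = 0.029, so P(¬H) = 0.971. With E the 'positive' result, P(E|H) = 0.783 and P(E|¬H) = 0.141.
P(E) = 0.783·0.029 + 0.141·0.971 = 0.022707 + 0.13691 = 0.15962.
By Bayes' theorem, P(H|E) = 0.022707 / 0.15962 = 0.1423.

P(H | E) ≈ 0.1423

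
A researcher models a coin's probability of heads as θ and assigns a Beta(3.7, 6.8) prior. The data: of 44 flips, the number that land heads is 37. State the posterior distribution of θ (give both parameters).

The binomial likelihood is conjugate to the Beta prior: with 37 successes and 7 failures, the posterior is Beta(3.7+37, 6.8+7) = Beta(40.7, 13.8).

Posterior: Beta(40.7, 13.8)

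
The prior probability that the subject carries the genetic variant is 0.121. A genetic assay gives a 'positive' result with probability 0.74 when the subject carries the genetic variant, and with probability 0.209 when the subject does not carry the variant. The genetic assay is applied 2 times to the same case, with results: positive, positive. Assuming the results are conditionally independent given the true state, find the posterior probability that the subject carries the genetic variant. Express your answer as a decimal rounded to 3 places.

With H the event that the subject carries the genetic variant, the joint likelihood of the observed sequence is P(data|H) = 0.74·0.74 = 0.54760 and P(data|¬H) = 0.209·0.209 = 0.043681.
Bayes: P(H|data) = 0.121·0.54760 / (0.121·0.54760 + 0.879·0.043681) = 0.066260/0.10466 = 0.6331.

Posterior P(H) ≈ 0.633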